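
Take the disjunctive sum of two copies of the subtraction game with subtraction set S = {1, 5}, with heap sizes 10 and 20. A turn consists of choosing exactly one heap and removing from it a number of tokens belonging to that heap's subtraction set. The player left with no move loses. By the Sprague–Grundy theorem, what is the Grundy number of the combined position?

0

All heaps use S = {1, 5}:
n :  0  1  2  3  4  5  6  7  8  9 10 11 12 13 14 15 16 17 18 19 20
G :  0  1  0  1  0  1  0  1  0  1  0  1  0  1  0  1  0  1  0  1  0
Heap A: G(10) = 0.
Heap B: G(20) = 0.
Combined Grundy value = 0 ⊕ 0 = 0.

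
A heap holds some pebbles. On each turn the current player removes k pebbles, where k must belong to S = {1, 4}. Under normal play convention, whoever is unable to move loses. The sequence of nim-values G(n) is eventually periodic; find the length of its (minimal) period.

G(0) = 0
G(1) = mex{0} = 1
G(2) = mex{1} = 0
G(3) = mex{0} = 1
G(4) = mex{1,0} = 2
G(5) = mex{2,1} = 0
G(6) = mex{0,0} = 1
G(7) = mex{1,1} = 0
G(8) = mex{0,2} = 1
G(9) = mex{1,0} = 2
G(10) = mex{2,1} = 0
G(11) = mex{0,0} = 1
G(12) = mex{1,1} = 0
G(13) = mex{0,2} = 1
G(14) = mex{1,0} = 2
G(n+5) = G(n) holds for n = 0,…,3 (a full window of length max(S) = 4), so the sequence is purely periodic with period 5.

5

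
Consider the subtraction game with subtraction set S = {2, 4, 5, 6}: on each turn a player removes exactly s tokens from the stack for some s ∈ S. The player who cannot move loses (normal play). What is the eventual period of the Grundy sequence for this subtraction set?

8

n :  0  1  2  3  4  5  6  7  8  9 10 11 12 13 14 15 16 17
G :  0  0  1  1  2  2  3  3  0  0  1  1  2  2  3  3  0  0
G(n+8) = G(n) holds for n = 0,…,5 (a full window of length max(S) = 6), so the sequence is purely periodic with period 8.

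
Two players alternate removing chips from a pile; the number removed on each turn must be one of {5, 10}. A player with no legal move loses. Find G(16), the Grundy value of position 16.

n :  0  1  2  3  4  5  6  7  8  9 10 11 12 13 14 15 16
G :  0  0  0  0  0  1  1  1  1  1  2  2  2  2  2  0  0

0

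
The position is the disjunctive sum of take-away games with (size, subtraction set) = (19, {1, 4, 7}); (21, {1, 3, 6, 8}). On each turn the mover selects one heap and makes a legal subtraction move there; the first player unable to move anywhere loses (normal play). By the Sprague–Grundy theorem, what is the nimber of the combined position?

Heap A, S = {1, 4, 7}:
G(0) = 0
G(1) = mex{0} = 1
G(2) = mex{1} = 0
G(3) = mex{0} = 1
G(4) = mex{1,0} = 2
G(5) = mex{2,1} = 0
G(6) = mex{0,0} = 1
G(7) = mex{1,1,0} = 2
G(8) = mex{2,2,1} = 0
G(9) = mex{0,0,0} = 1
G(10) = mex{1,1,1} = 0
G(11) = mex{0,2,2} = 1
G(12) = mex{1,0,0} = 2
G(13) = mex{2,1,1} = 0
G(14) = mex{0,0,2} = 1
G(15) = mex{1,1,0} = 2
G(16) = mex{2,2,1} = 0
G(17) = mex{0,0,0} = 1
G(18) = mex{1,1,1} = 0
G(19) = mex{0,2,2} = 1
G_A(19) = 1.
Heap B, S = {1, 3, 6, 8}:
G(0) = 0
G(1) = mex{0} = 1
G(2) = mex{1} = 0
G(3) = mex{0,0} = 1
G(4) = mex{1,1} = 0
G(5) = mex{0,0} = 1
G(6) = mex{1,1,0} = 2
G(7) = mex{2,0,1} = 3
G(8) = mex{3,1,0,0} = 2
G(9) = mex{2,2,1,1} = 0
G(10) = mex{0,3,0,0} = 1
G(11) = mex{1,2,1,1} = 0
G(12) = mex{0,0,2,0} = 1
G(13) = mex{1,1,3,1} = 0
G(14) = mex{0,0,2,2} = 1
G(15) = mex{1,1,0,3} = 2
G(16) = mex{2,0,1,2} = 3
G(17) = mex{3,1,0,0} = 2
G(18) = mex{2,2,1,1} = 0
G(19) = mex{0,3,0,0} = 1
G(20) = mex{1,2,1,1} = 0
G(21) = mex{0,0,2,0} = 1
G_B(21) = 1.
Combined Grundy value = 1 ⊕ 1 = 0.

0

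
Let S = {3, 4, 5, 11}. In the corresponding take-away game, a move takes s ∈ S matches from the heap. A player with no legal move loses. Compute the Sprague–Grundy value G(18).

n :  0  1  2  3  4  5  6  7  8  9 10 11 12 13 14 15 16 17 18
G :  0  0  0  1  1  1  2  2  0  0  0  1  1  1  2  2  0  0  0

0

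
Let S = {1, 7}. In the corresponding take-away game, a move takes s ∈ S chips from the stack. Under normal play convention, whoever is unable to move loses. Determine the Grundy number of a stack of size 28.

n :  0  1  2  3  4  5  6  7  8  9 10 11 12 13 14 15 16 17 18 19 20 21 22 23 24 25 26 27 28
G :  0  1  0  1  0  1  0  1  0  1  0  1  0  1  0  1  0  1  0  1  0  1  0  1  0  1  0  1  0

0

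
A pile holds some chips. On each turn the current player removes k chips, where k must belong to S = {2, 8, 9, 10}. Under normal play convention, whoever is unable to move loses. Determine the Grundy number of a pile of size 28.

n :  0  1  2  3  4  5  6  7  8  9 10 11 12 13 14 15 16 17 18 19 20 21 22 23 24 25 26 27 28
G :  0  0  1  1  0  0  1  1  2  2  3  3  2  2  3  3  0  0  1  1  0  0  1  1  2  2  3  3  2

2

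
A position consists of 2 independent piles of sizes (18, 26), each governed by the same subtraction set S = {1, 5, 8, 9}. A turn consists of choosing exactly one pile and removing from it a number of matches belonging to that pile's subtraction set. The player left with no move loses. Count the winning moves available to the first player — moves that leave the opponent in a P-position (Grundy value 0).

2

All piles use S = {1, 5, 8, 9}:
n :  0  1  2  3  4  5  6  7  8  9 10 11 12 13 14 15 16 17 18 19 20 21 22 23 24 25 26
G :  0  1  0  1  0  1  0  1  2  3  2  3  2  3  2  3  0  1  0  1  0  1  0  1  2  3  2
Pile A: G(18) = 0.
Pile B: G(26) = 2.
Combined Grundy value = 0 ⊕ 2 = 2.
A winning move leaves total XOR = 0, i.e. changes one component's Grundy value g to g ⊕ X where X is the current total.
Pile A: need g' = 0⊕2 = 2. Options: 18−1→G=1, 18−5→G=3, 18−8→G=2, 18−9→G=3. Hits: 1.
Pile B: need g' = 2⊕2 = 0. Options: 26−1→G=3, 26−5→G=1, 26−8→G=0, 26−9→G=1. Hits: 1.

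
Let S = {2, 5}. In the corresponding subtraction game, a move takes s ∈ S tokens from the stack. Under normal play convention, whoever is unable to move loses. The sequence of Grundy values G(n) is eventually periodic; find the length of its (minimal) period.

G(0) = 0
G(1) = mex{} = 0
G(2) = mex{0} = 1
G(3) = mex{0} = 1
G(4) = mex{1} = 0
G(5) = mex{1,0} = 2
G(6) = mex{0,0} = 1
G(7) = mex{2,1} = 0
G(8) = mex{1,1} = 0
G(9) = mex{0,0} = 1
G(10) = mex{0,2} = 1
G(11) = mex{1,1} = 0
G(12) = mex{1,0} = 2
G(13) = mex{0,0} = 1
G(14) = mex{2,1} = 0
G(15) = mex{1,1} = 0
G(n+7) = G(n) holds for n = 0,…,4 (a full window of length max(S) = 5), so the sequence is purely periodic with period 7.

7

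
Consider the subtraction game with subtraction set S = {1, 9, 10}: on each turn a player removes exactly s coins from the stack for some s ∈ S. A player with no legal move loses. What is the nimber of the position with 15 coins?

3

n :  0  1  2  3  4  5  6  7  8  9 10 11 12 13 14 15
G :  0  1  0  1  0  1  0  1  0  1  2  3  2  3  2  3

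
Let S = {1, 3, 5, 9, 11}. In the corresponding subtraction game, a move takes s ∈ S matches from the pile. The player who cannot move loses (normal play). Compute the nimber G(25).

n :  0  1  2  3  4  5  6  7  8  9 10 11 12 13 14 15 16 17 18 19 20 21 22 23 24 25
G :  0  1  0  1  0  1  0  1  0  1  0  1  0  1  0  1  0  1  0  1  0  1  0  1  0  1

1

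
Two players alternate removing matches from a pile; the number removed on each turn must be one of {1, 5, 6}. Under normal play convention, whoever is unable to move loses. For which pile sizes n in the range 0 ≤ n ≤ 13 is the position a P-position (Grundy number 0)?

G(0) = 0
G(1) = mex{0} = 1
G(2) = mex{1} = 0
G(3) = mex{0} = 1
G(4) = mex{1} = 0
G(5) = mex{0,0} = 1
G(6) = mex{1,1,0} = 2
G(7) = mex{2,0,1} = 3
G(8) = mex{3,1,0} = 2
G(9) = mex{2,0,1} = 3
G(10) = mex{3,1,0} = 2
G(11) = mex{2,2,1} = 0
G(12) = mex{0,3,2} = 1
G(13) = mex{1,2,3} = 0
P-positions are exactly the n with G(n) = 0.

0, 2, 4, 11, 13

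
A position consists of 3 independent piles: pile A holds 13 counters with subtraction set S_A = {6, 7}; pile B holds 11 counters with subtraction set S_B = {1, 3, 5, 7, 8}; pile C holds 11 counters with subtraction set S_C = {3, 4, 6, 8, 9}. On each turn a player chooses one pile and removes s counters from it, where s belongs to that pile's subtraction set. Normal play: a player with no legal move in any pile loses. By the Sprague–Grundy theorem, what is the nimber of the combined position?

Pile A, S = {6, 7}:
n :  0  1  2  3  4  5  6  7  8  9 10 11 12 13
G :  0  0  0  0  0  0  1  1  1  1  1  1  2  0
G_A(13) = 0.
Pile B, S = {1, 3, 5, 7, 8}:
n :  0  1  2  3  4  5  6  7  8  9 10 11
G :  0  1  0  1  0  1  0  1  2  3  2  3
G_B(11) = 3.
Pile C, S = {3, 4, 6, 8, 9}:
G(0) = 0
G(1) = mex{} = 0
G(2) = mex{} = 0
G(3) = mex{0} = 1
G(4) = mex{0,0} = 1
G(5) = mex{0,0} = 1
G(6) = mex{1,0,0} = 2
G(7) = mex{1,1,0} = 2
G(8) = mex{1,1,0,0} = 2
G(9) = mex{2,1,1,0,0} = 3
G(10) = mex{2,2,1,0,0} = 3
G(11) = mex{2,2,1,1,0} = 3
G_C(11) = 3.
Combined Grundy value = 0 ⊕ 3 ⊕ 3 = 0.

0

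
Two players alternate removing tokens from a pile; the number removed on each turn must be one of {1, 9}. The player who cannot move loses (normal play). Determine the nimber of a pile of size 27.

G(0) = 0
G(1) = mex{0} = 1
G(2) = mex{1} = 0
G(3) = mex{0} = 1
G(4) = mex{1} = 0
G(5) = mex{0} = 1
G(6) = mex{1} = 0
G(7) = mex{0} = 1
G(8) = mex{1} = 0
G(9) = mex{0,0} = 1
G(10) = mex{1,1} = 0
G(11) = mex{0,0} = 1
G(12) = mex{1,1} = 0
G(13) = mex{0,0} = 1
G(14) = mex{1,1} = 0
G(15) = mex{0,0} = 1
G(16) = mex{1,1} = 0
G(17) = mex{0,0} = 1
G(18) = mex{1,1} = 0
G(19) = mex{0,0} = 1
G(20) = mex{1,1} = 0
G(21) = mex{0,0} = 1
G(22) = mex{1,1} = 0
G(23) = mex{0,0} = 1
G(24) = mex{1,1} = 0
G(25) = mex{0,0} = 1
G(26) = mex{1,1} = 0
G(27) = mex{0,0} = 1

1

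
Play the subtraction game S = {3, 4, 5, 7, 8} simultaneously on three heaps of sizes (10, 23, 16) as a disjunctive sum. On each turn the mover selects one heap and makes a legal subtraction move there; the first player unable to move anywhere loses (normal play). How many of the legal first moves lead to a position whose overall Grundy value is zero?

5

All heaps use S = {3, 4, 5, 7, 8}:
G(0) = 0
G(1) = mex{} = 0
G(2) = mex{} = 0
G(3) = mex{0} = 1
G(4) = mex{0,0} = 1
G(5) = mex{0,0,0} = 1
G(6) = mex{1,0,0} = 2
G(7) = mex{1,1,0,0} = 2
G(8) = mex{1,1,1,0,0} = 2
G(9) = mex{2,1,1,0,0} = 3
G(10) = mex{2,2,1,1,0} = 3
G(11) = mex{2,2,2,1,1} = 0
G(12) = mex{3,2,2,1,1} = 0
G(13) = mex{3,3,2,2,1} = 0
G(14) = mex{0,3,3,2,2} = 1
G(15) = mex{0,0,3,2,2} = 1
G(16) = mex{0,0,0,3,2} = 1
G(17) = mex{1,0,0,3,3} = 2
G(18) = mex{1,1,0,0,3} = 2
G(19) = mex{1,1,1,0,0} = 2
G(20) = mex{2,1,1,0,0} = 3
G(21) = mex{2,2,1,1,0} = 3
G(22) = mex{2,2,2,1,1} = 0
G(23) = mex{3,2,2,1,1} = 0
Heap A: G(10) = 3.
Heap B: G(23) = 0.
Heap C: G(16) = 1.
Combined Grundy value = 3 ⊕ 0 ⊕ 1 = 2.
A winning move leaves total XOR = 0, i.e. changes one component's Grundy value g to g ⊕ X where X is the current total.
Heap A: need g' = 3⊕2 = 1. Options: 10−3→G=2, 10−4→G=2, 10−5→G=1, 10−7→G=1, 10−8→G=0. Hits: 2.
Heap B: need g' = 0⊕2 = 2. Options: 23−3→G=3, 23−4→G=2, 23−5→G=2, 23−7→G=1, 23−8→G=1. Hits: 2.
Heap C: need g' = 1⊕2 = 3. Options: 16−3→G=0, 16−4→G=0, 16−5→G=0, 16−7→G=3, 16−8→G=2. Hits: 1.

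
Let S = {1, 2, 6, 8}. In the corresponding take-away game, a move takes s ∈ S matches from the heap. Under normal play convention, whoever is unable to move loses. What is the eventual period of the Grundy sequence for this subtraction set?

7

G(0) = 0
G(1) = mex{0} = 1
G(2) = mex{1,0} = 2
G(3) = mex{2,1} = 0
G(4) = mex{0,2} = 1
G(5) = mex{1,0} = 2
G(6) = mex{2,1,0} = 3
G(7) = mex{3,2,1} = 0
G(8) = mex{0,3,2,0} = 1
G(9) = mex{1,0,0,1} = 2
G(10) = mex{2,1,1,2} = 0
G(11) = mex{0,2,2,0} = 1
G(12) = mex{1,0,3,1} = 2
G(13) = mex{2,1,0,2} = 3
G(14) = mex{3,2,1,3} = 0
G(15) = mex{0,3,2,0} = 1
G(16) = mex{1,0,0,1} = 2
G(n+7) = G(n) holds for n = 0,…,7 (a full window of length max(S) = 8), so the sequence is purely periodic with period 7.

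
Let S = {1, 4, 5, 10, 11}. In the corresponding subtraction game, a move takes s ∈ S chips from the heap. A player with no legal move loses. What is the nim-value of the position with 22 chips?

0

n :  0  1  2  3  4  5  6  7  8  9 10 11 12 13 14 15 16 17 18 19 20 21 22
G :  0  1  0  1  2  3  2  3  0  1  4  5  2  3  0  1  0  1  2  3  2  3  0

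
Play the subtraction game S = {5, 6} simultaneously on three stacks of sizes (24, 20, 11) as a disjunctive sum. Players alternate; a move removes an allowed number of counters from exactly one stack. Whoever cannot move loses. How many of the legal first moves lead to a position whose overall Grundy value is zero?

6

All stacks use S = {5, 6}:
G(0) = 0
G(1) = mex{} = 0
G(2) = mex{} = 0
G(3) = mex{} = 0
G(4) = mex{} = 0
G(5) = mex{0} = 1
G(6) = mex{0,0} = 1
G(7) = mex{0,0} = 1
G(8) = mex{0,0} = 1
G(9) = mex{0,0} = 1
G(10) = mex{1,0} = 2
G(11) = mex{1,1} = 0
G(12) = mex{1,1} = 0
G(13) = mex{1,1} = 0
G(14) = mex{1,1} = 0
G(15) = mex{2,1} = 0
G(16) = mex{0,2} = 1
G(17) = mex{0,0} = 1
G(18) = mex{0,0} = 1
G(19) = mex{0,0} = 1
G(20) = mex{0,0} = 1
G(21) = mex{1,0} = 2
G(22) = mex{1,1} = 0
G(23) = mex{1,1} = 0
G(24) = mex{1,1} = 0
Stack A: G(24) = 0.
Stack B: G(20) = 1.
Stack C: G(11) = 0.
Combined Grundy value = 0 ⊕ 1 ⊕ 0 = 1.
A winning move leaves total XOR = 0, i.e. changes one component's Grundy value g to g ⊕ X where X is the current total.
Stack A: need g' = 0⊕1 = 1. Options: 24−5→G=1, 24−6→G=1. Hits: 2.
Stack B: need g' = 1⊕1 = 0. Options: 20−5→G=0, 20−6→G=0. Hits: 2.
Stack C: need g' = 0⊕1 = 1. Options: 11−5→G=1, 11−6→G=1. Hits: 2.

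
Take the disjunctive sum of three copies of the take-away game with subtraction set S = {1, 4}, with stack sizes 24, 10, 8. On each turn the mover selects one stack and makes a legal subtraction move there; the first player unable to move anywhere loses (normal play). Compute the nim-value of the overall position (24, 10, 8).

3

All stacks use S = {1, 4}:
G(0) = 0
G(1) = mex{0} = 1
G(2) = mex{1} = 0
G(3) = mex{0} = 1
G(4) = mex{1,0} = 2
G(5) = mex{2,1} = 0
G(6) = mex{0,0} = 1
G(7) = mex{1,1} = 0
G(8) = mex{0,2} = 1
G(9) = mex{1,0} = 2
G(10) = mex{2,1} = 0
G(11) = mex{0,0} = 1
G(12) = mex{1,1} = 0
G(13) = mex{0,2} = 1
G(14) = mex{1,0} = 2
G(15) = mex{2,1} = 0
G(16) = mex{0,0} = 1
G(17) = mex{1,1} = 0
G(18) = mex{0,2} = 1
G(19) = mex{1,0} = 2
G(20) = mex{2,1} = 0
G(21) = mex{0,0} = 1
G(22) = mex{1,1} = 0
G(23) = mex{0,2} = 1
G(24) = mex{1,0} = 2
Stack A: G(24) = 2.
Stack B: G(10) = 0.
Stack C: G(8) = 1.
Combined Grundy value = 2 ⊕ 0 ⊕ 1 = 3.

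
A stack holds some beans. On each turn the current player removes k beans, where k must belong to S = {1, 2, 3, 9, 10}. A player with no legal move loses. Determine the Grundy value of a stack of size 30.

n :  0  1  2  3  4  5  6  7  8  9 10 11 12 13 14 15 16 17 18 19 20 21 22 23 24 25 26 27 28 29 30
G :  0  1  2  3  0  1  2  3  0  1  2  3  0  1  2  3  0  1  2  3  0  1  2  3  0  1  2  3  0  1  2

2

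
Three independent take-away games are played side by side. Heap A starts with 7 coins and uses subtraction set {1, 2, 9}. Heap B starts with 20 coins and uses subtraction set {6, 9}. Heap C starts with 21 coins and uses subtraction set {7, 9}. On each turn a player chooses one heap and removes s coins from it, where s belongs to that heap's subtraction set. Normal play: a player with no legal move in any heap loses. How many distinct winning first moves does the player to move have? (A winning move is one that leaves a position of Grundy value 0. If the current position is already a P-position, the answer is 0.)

Heap A, S = {1, 2, 9}:
n : 0 1 2 3 4 5 6 7
G : 0 1 2 0 1 2 0 1
G_A(7) = 1.
Heap B, S = {6, 9}:
n :  0  1  2  3  4  5  6  7  8  9 10 11 12 13 14 15 16 17 18 19 20
G :  0  0  0  0  0  0  1  1  1  1  1  1  2  2  2  0  0  0  0  0  0
G_B(20) = 0.
Heap C, S = {7, 9}:
n :  0  1  2  3  4  5  6  7  8  9 10 11 12 13 14 15 16 17 18 19 20 21
G :  0  0  0  0  0  0  0  1  1  1  1  1  1  1  2  2  0  0  0  0  0  0
G_C(21) = 0.
Combined Grundy value = 1 ⊕ 0 ⊕ 0 = 1.
A winning move leaves total XOR = 0, i.e. changes one component's Grundy value g to g ⊕ X where X is the current total.
Heap A: need g' = 1⊕1 = 0. Options: 7−1→G=0, 7−2→G=2. Hits: 1.
Heap B: need g' = 0⊕1 = 1. Options: 20−6→G=2, 20−9→G=1. Hits: 1.
Heap C: need g' = 0⊕1 = 1. Options: 21−7→G=2, 21−9→G=1. Hits: 1.

3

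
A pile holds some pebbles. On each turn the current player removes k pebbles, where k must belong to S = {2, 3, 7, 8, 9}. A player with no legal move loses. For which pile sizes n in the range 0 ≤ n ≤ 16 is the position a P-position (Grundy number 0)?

G(0) = 0
G(1) = mex{} = 0
G(2) = mex{0} = 1
G(3) = mex{0,0} = 1
G(4) = mex{1,0} = 2
G(5) = mex{1,1} = 0
G(6) = mex{2,1} = 0
G(7) = mex{0,2,0} = 1
G(8) = mex{0,0,0,0} = 1
G(9) = mex{1,0,1,0,0} = 2
G(10) = mex{1,1,1,1,0} = 2
G(11) = mex{2,1,2,1,1} = 0
G(12) = mex{2,2,0,2,1} = 3
G(13) = mex{0,2,0,0,2} = 1
G(14) = mex{3,0,1,0,0} = 2
G(15) = mex{1,3,1,1,0} = 2
G(16) = mex{2,1,2,1,1} = 0
P-positions are exactly the n with G(n) = 0.

0, 1, 5, 6, 11, 16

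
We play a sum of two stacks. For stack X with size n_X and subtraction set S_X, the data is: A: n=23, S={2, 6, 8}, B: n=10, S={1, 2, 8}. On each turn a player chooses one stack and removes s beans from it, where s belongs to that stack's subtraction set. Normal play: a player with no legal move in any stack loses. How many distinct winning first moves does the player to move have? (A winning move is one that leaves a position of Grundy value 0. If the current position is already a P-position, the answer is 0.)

Stack A, S = {2, 6, 8}:
G(0) = 0
G(1) = mex{} = 0
G(2) = mex{0} = 1
G(3) = mex{0} = 1
G(4) = mex{1} = 0
G(5) = mex{1} = 0
G(6) = mex{0,0} = 1
G(7) = mex{0,0} = 1
G(8) = mex{1,1,0} = 2
G(9) = mex{1,1,0} = 2
G(10) = mex{2,0,1} = 3
G(11) = mex{2,0,1} = 3
G(12) = mex{3,1,0} = 2
G(13) = mex{3,1,0} = 2
G(14) = mex{2,2,1} = 0
G(15) = mex{2,2,1} = 0
G(16) = mex{0,3,2} = 1
G(17) = mex{0,3,2} = 1
G(18) = mex{1,2,3} = 0
G(19) = mex{1,2,3} = 0
G(20) = mex{0,0,2} = 1
G(21) = mex{0,0,2} = 1
G(22) = mex{1,1,0} = 2
G(23) = mex{1,1,0} = 2
G_A(23) = 2.
Stack B, S = {1, 2, 8}:
G(0) = 0
G(1) = mex{0} = 1
G(2) = mex{1,0} = 2
G(3) = mex{2,1} = 0
G(4) = mex{0,2} = 1
G(5) = mex{1,0} = 2
G(6) = mex{2,1} = 0
G(7) = mex{0,2} = 1
G(8) = mex{1,0,0} = 2
G(9) = mex{2,1,1} = 0
G(10) = mex{0,2,2} = 1
G_B(10) = 1.
Combined Grundy value = 2 ⊕ 1 = 3.
A winning move leaves total XOR = 0, i.e. changes one component's Grundy value g to g ⊕ X where X is the current total.
Stack A: need g' = 2⊕3 = 1. Options: 23−2→G=1, 23−6→G=1, 23−8→G=0. Hits: 2.
Stack B: need g' = 1⊕3 = 2. Options: 10−1→G=0, 10−2→G=2, 10−8→G=2. Hits: 2.

4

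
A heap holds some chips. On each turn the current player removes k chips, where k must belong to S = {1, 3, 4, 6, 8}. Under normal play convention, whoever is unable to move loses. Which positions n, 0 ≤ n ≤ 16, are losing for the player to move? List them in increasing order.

0, 2, 7, 9, 14, 16

n :  0  1  2  3  4  5  6  7  8  9 10 11 12 13 14 15 16
G :  0  1  0  1  2  3  2  0  1  0  1  2  3  2  0  1  0
P-positions are exactly the n with G(n) = 0.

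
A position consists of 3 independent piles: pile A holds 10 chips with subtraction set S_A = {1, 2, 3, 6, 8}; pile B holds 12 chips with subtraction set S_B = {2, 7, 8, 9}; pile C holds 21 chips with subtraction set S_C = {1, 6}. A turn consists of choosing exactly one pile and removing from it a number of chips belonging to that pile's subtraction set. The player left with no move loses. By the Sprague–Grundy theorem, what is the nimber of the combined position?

3

Pile A, S = {1, 2, 3, 6, 8}:
G(0) = 0
G(1) = mex{0} = 1
G(2) = mex{1,0} = 2
G(3) = mex{2,1,0} = 3
G(4) = mex{3,2,1} = 0
G(5) = mex{0,3,2} = 1
G(6) = mex{1,0,3,0} = 2
G(7) = mex{2,1,0,1} = 3
G(8) = mex{3,2,1,2,0} = 4
G(9) = mex{4,3,2,3,1} = 0
G(10) = mex{0,4,3,0,2} = 1
G_A(10) = 1.
Pile B, S = {2, 7, 8, 9}:
G(0) = 0
G(1) = mex{} = 0
G(2) = mex{0} = 1
G(3) = mex{0} = 1
G(4) = mex{1} = 0
G(5) = mex{1} = 0
G(6) = mex{0} = 1
G(7) = mex{0,0} = 1
G(8) = mex{1,0,0} = 2
G(9) = mex{1,1,0,0} = 2
G(10) = mex{2,1,1,0} = 3
G(11) = mex{2,0,1,1} = 3
G(12) = mex{3,0,0,1} = 2
G_B(12) = 2.
Pile C, S = {1, 6}:
n :  0  1  2  3  4  5  6  7  8  9 10 11 12 13 14 15 16 17 18 19 20 21
G :  0  1  0  1  0  1  2  0  1  0  1  0  1  2  0  1  0  1  0  1  2  0
G_C(21) = 0.
Combined Grundy value = 1 ⊕ 2 ⊕ 0 = 3.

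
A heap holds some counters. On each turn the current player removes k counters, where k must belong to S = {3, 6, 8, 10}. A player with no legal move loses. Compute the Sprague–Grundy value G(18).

n :  0  1  2  3  4  5  6  7  8  9 10 11 12 13 14 15 16 17 18
G :  0  0  0  1  1  1  2  2  2  3  3  3  4  0  0  0  1  1  1

1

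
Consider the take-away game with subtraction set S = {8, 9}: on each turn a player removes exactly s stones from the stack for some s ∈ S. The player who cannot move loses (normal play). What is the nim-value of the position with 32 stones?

G(0) = 0
G(1) = mex{} = 0
G(2) = mex{} = 0
G(3) = mex{} = 0
G(4) = mex{} = 0
G(5) = mex{} = 0
G(6) = mex{} = 0
G(7) = mex{} = 0
G(8) = mex{0} = 1
G(9) = mex{0,0} = 1
G(10) = mex{0,0} = 1
G(11) = mex{0,0} = 1
G(12) = mex{0,0} = 1
G(13) = mex{0,0} = 1
G(14) = mex{0,0} = 1
G(15) = mex{0,0} = 1
G(16) = mex{1,0} = 2
G(17) = mex{1,1} = 0
G(18) = mex{1,1} = 0
G(19) = mex{1,1} = 0
G(20) = mex{1,1} = 0
G(21) = mex{1,1} = 0
G(22) = mex{1,1} = 0
G(23) = mex{1,1} = 0
G(24) = mex{2,1} = 0
G(25) = mex{0,2} = 1
G(26) = mex{0,0} = 1
G(27) = mex{0,0} = 1
G(28) = mex{0,0} = 1
G(29) = mex{0,0} = 1
G(30) = mex{0,0} = 1
G(31) = mex{0,0} = 1
G(32) = mex{0,0} = 1

1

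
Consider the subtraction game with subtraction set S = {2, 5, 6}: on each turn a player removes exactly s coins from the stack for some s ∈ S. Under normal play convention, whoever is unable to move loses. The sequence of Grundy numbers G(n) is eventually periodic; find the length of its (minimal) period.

11

n :  0  1  2  3  4  5  6  7  8  9 10 11 12 13 14 15 16 17 18 19 20 21 22 23
G :  0  0  1  1  0  2  1  3  0  2  1  0  0  1  1  0  2  1  3  0  2  1  0  0
G(n+11) = G(n) holds for n = 0,…,5 (a full window of length max(S) = 6), so the sequence is purely periodic with period 11.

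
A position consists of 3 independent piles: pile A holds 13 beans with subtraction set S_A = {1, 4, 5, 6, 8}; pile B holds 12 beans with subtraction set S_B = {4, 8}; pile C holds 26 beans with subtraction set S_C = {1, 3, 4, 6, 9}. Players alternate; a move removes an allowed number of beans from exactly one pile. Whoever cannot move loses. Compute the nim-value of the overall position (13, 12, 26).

2

Pile A, S = {1, 4, 5, 6, 8}:
G(0) = 0
G(1) = mex{0} = 1
G(2) = mex{1} = 0
G(3) = mex{0} = 1
G(4) = mex{1,0} = 2
G(5) = mex{2,1,0} = 3
G(6) = mex{3,0,1,0} = 2
G(7) = mex{2,1,0,1} = 3
G(8) = mex{3,2,1,0,0} = 4
G(9) = mex{4,3,2,1,1} = 0
G(10) = mex{0,2,3,2,0} = 1
G(11) = mex{1,3,2,3,1} = 0
G(12) = mex{0,4,3,2,2} = 1
G(13) = mex{1,0,4,3,3} = 2
G_A(13) = 2.
Pile B, S = {4, 8}:
n :  0  1  2  3  4  5  6  7  8  9 10 11 12
G :  0  0  0  0  1  1  1  1  2  2  2  2  0
G_B(12) = 0.
Pile C, S = {1, 3, 4, 6, 9}:
n :  0  1  2  3  4  5  6  7  8  9 10 11 12 13 14 15 16 17 18 19 20 21 22 23 24 25 26
G :  0  1  0  1  2  3  2  0  1  4  3  2  0  1  0  1  2  3  2  0  1  4  3  2  0  1  0
G_C(26) = 0.
Combined Grundy value = 2 ⊕ 0 ⊕ 0 = 2.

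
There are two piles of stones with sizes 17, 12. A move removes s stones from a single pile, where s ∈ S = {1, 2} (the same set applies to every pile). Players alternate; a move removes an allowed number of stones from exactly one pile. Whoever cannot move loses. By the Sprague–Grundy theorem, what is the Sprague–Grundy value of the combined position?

All piles use S = {1, 2}:
G(0) = 0
G(1) = mex{0} = 1
G(2) = mex{1,0} = 2
G(3) = mex{2,1} = 0
G(4) = mex{0,2} = 1
G(5) = mex{1,0} = 2
G(6) = mex{2,1} = 0
G(7) = mex{0,2} = 1
G(8) = mex{1,0} = 2
G(9) = mex{2,1} = 0
G(10) = mex{0,2} = 1
G(11) = mex{1,0} = 2
G(12) = mex{2,1} = 0
G(13) = mex{0,2} = 1
G(14) = mex{1,0} = 2
G(15) = mex{2,1} = 0
G(16) = mex{0,2} = 1
G(17) = mex{1,0} = 2
Pile A: G(17) = 2.
Pile B: G(12) = 0.
Combined Grundy value = 2 ⊕ 0 = 2.

2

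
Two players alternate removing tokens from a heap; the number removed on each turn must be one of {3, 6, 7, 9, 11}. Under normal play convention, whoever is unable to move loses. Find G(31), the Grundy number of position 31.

1

G(0) = 0
G(1) = mex{} = 0
G(2) = mex{} = 0
G(3) = mex{0} = 1
G(4) = mex{0} = 1
G(5) = mex{0} = 1
G(6) = mex{1,0} = 2
G(7) = mex{1,0,0} = 2
G(8) = mex{1,0,0} = 2
G(9) = mex{2,1,0,0} = 3
G(10) = mex{2,1,1,0} = 3
G(11) = mex{2,1,1,0,0} = 3
G(12) = mex{3,2,1,1,0} = 4
G(13) = mex{3,2,2,1,0} = 4
G(14) = mex{3,2,2,1,1} = 0
G(15) = mex{4,3,2,2,1} = 0
G(16) = mex{4,3,3,2,1} = 0
G(17) = mex{0,3,3,2,2} = 1
G(18) = mex{0,4,3,3,2} = 1
G(19) = mex{0,4,4,3,2} = 1
G(20) = mex{1,0,4,3,3} = 2
G(21) = mex{1,0,0,4,3} = 2
G(22) = mex{1,0,0,4,3} = 2
G(23) = mex{2,1,0,0,4} = 3
G(24) = mex{2,1,1,0,4} = 3
G(25) = mex{2,1,1,0,0} = 3
G(26) = mex{3,2,1,1,0} = 4
G(27) = mex{3,2,2,1,0} = 4
G(28) = mex{3,2,2,1,1} = 0
G(29) = mex{4,3,2,2,1} = 0
G(30) = mex{4,3,3,2,1} = 0
G(31) = mex{0,3,3,2,2} = 1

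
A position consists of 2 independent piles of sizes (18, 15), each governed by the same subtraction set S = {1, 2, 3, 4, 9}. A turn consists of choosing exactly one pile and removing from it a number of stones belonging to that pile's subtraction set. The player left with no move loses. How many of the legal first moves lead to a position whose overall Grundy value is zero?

All piles use S = {1, 2, 3, 4, 9}:
G(0) = 0
G(1) = mex{0} = 1
G(2) = mex{1,0} = 2
G(3) = mex{2,1,0} = 3
G(4) = mex{3,2,1,0} = 4
G(5) = mex{4,3,2,1} = 0
G(6) = mex{0,4,3,2} = 1
G(7) = mex{1,0,4,3} = 2
G(8) = mex{2,1,0,4} = 3
G(9) = mex{3,2,1,0,0} = 4
G(10) = mex{4,3,2,1,1} = 0
G(11) = mex{0,4,3,2,2} = 1
G(12) = mex{1,0,4,3,3} = 2
G(13) = mex{2,1,0,4,4} = 3
G(14) = mex{3,2,1,0,0} = 4
G(15) = mex{4,3,2,1,1} = 0
G(16) = mex{0,4,3,2,2} = 1
G(17) = mex{1,0,4,3,3} = 2
G(18) = mex{2,1,0,4,4} = 3
Pile A: G(18) = 3.
Pile B: G(15) = 0.
Combined Grundy value = 3 ⊕ 0 = 3.
A winning move leaves total XOR = 0, i.e. changes one component's Grundy value g to g ⊕ X where X is the current total.
Pile A: need g' = 3⊕3 = 0. Options: 18−1→G=2, 18−2→G=1, 18−3→G=0, 18−4→G=4, 18−9→G=4. Hits: 1.
Pile B: need g' = 0⊕3 = 3. Options: 15−1→G=4, 15−2→G=3, 15−3→G=2, 15−4→G=1, 15−9→G=1. Hits: 1.

2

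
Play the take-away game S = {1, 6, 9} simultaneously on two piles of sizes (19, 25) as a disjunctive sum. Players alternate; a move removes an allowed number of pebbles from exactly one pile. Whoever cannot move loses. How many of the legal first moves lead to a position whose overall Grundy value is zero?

All piles use S = {1, 6, 9}:
n :  0  1  2  3  4  5  6  7  8  9 10 11 12 13 14 15 16 17 18 19 20 21 22 23 24 25
G :  0  1  0  1  0  1  2  0  1  2  3  2  0  1  0  1  2  0  1  0  1  2  0  1  0  1
Pile A: G(19) = 0.
Pile B: G(25) = 1.
Combined Grundy value = 0 ⊕ 1 = 1.
A winning move leaves total XOR = 0, i.e. changes one component's Grundy value g to g ⊕ X where X is the current total.
Pile A: need g' = 0⊕1 = 1. Options: 19−1→G=1, 19−6→G=1, 19−9→G=3. Hits: 2.
Pile B: need g' = 1⊕1 = 0. Options: 25−1→G=0, 25−6→G=0, 25−9→G=2. Hits: 2.

4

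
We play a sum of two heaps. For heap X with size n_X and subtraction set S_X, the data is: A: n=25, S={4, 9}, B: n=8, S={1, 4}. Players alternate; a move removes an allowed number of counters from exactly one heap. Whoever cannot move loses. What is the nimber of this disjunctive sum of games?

0

Heap A, S = {4, 9}:
n :  0  1  2  3  4  5  6  7  8  9 10 11 12 13 14 15 16 17 18 19 20 21 22 23 24 25
G :  0  0  0  0  1  1  1  1  0  2  2  2  1  0  0  0  0  1  1  1  1  0  2  2  2  1
G_A(25) = 1.
Heap B, S = {1, 4}:
G(0) = 0
G(1) = mex{0} = 1
G(2) = mex{1} = 0
G(3) = mex{0} = 1
G(4) = mex{1,0} = 2
G(5) = mex{2,1} = 0
G(6) = mex{0,0} = 1
G(7) = mex{1,1} = 0
G(8) = mex{0,2} = 1
G_B(8) = 1.
Combined Grundy value = 1 ⊕ 1 = 0.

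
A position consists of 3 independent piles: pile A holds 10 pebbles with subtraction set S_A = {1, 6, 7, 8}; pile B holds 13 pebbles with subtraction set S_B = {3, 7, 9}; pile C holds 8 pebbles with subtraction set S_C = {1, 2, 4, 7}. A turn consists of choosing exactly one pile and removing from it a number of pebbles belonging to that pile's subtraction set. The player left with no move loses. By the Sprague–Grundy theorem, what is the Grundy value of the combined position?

2

Pile A, S = {1, 6, 7, 8}:
G(0) = 0
G(1) = mex{0} = 1
G(2) = mex{1} = 0
G(3) = mex{0} = 1
G(4) = mex{1} = 0
G(5) = mex{0} = 1
G(6) = mex{1,0} = 2
G(7) = mex{2,1,0} = 3
G(8) = mex{3,0,1,0} = 2
G(9) = mex{2,1,0,1} = 3
G(10) = mex{3,0,1,0} = 2
G_A(10) = 2.
Pile B, S = {3, 7, 9}:
n :  0  1  2  3  4  5  6  7  8  9 10 11 12 13
G :  0  0  0  1  1  1  0  2  2  1  3  3  0  2
G_B(13) = 2.
Pile C, S = {1, 2, 4, 7}:
n : 0 1 2 3 4 5 6 7 8
G : 0 1 2 0 1 2 0 1 2
G_C(8) = 2.
Combined Grundy value = 2 ⊕ 2 ⊕ 2 = 2.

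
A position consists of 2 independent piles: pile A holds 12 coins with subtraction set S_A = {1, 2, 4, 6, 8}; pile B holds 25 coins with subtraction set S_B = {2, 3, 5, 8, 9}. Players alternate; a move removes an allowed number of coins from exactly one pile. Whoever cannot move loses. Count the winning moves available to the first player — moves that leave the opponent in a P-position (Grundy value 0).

Pile A, S = {1, 2, 4, 6, 8}:
n :  0  1  2  3  4  5  6  7  8  9 10 11 12
G :  0  1  2  0  1  2  3  4  5  3  0  1  2
G_A(12) = 2.
Pile B, S = {2, 3, 5, 8, 9}:
G(0) = 0
G(1) = mex{} = 0
G(2) = mex{0} = 1
G(3) = mex{0,0} = 1
G(4) = mex{1,0} = 2
G(5) = mex{1,1,0} = 2
G(6) = mex{2,1,0} = 3
G(7) = mex{2,2,1} = 0
G(8) = mex{3,2,1,0} = 4
G(9) = mex{0,3,2,0,0} = 1
G(10) = mex{4,0,2,1,0} = 3
G(11) = mex{1,4,3,1,1} = 0
G(12) = mex{3,1,0,2,1} = 4
G(13) = mex{0,3,4,2,2} = 1
G(14) = mex{4,0,1,3,2} = 5
G(15) = mex{1,4,3,0,3} = 2
G(16) = mex{5,1,0,4,0} = 2
G(17) = mex{2,5,4,1,4} = 0
G(18) = mex{2,2,1,3,1} = 0
G(19) = mex{0,2,5,0,3} = 1
G(20) = mex{0,0,2,4,0} = 1
G(21) = mex{1,0,2,1,4} = 3
G(22) = mex{1,1,0,5,1} = 2
G(23) = mex{3,1,0,2,5} = 4
G(24) = mex{2,3,1,2,2} = 0
G(25) = mex{4,2,1,0,2} = 3
G_B(25) = 3.
Combined Grundy value = 2 ⊕ 3 = 1.
A winning move leaves total XOR = 0, i.e. changes one component's Grundy value g to g ⊕ X where X is the current total.
Pile A: need g' = 2⊕1 = 3. Options: 12−1→G=1, 12−2→G=0, 12−4→G=5, 12−6→G=3, 12−8→G=1. Hits: 1.
Pile B: need g' = 3⊕1 = 2. Options: 25−2→G=4, 25−3→G=2, 25−5→G=1, 25−8→G=0, 25−9→G=2. Hits: 2.

3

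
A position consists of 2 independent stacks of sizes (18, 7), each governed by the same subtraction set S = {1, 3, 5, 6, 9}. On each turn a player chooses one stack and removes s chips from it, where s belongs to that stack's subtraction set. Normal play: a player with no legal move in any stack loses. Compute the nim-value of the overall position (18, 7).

All stacks use S = {1, 3, 5, 6, 9}:
n :  0  1  2  3  4  5  6  7  8  9 10 11 12 13 14 15 16 17 18
G :  0  1  0  1  0  1  2  3  2  3  2  3  0  1  0  1  0  1  2
Stack A: G(18) = 2.
Stack B: G(7) = 3.
Combined Grundy value = 2 ⊕ 3 = 1.

1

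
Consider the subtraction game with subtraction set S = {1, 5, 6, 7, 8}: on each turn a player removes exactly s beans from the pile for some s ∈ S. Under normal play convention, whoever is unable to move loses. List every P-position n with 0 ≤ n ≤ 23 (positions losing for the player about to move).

n :  0  1  2  3  4  5  6  7  8  9 10 11 12 13 14 15 16 17 18 19 20 21 22 23
G :  0  1  0  1  0  1  2  3  2  3  2  3  4  0  1  0  1  0  1  2  3  2  3  2
P-positions are exactly the n with G(n) = 0.

0, 2, 4, 13, 15, 17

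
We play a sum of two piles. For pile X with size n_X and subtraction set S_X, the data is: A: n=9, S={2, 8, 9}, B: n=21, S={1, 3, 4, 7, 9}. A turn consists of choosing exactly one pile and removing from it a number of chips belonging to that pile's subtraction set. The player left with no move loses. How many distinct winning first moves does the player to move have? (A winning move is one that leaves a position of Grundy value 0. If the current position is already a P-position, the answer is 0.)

3

Pile A, S = {2, 8, 9}:
n : 0 1 2 3 4 5 6 7 8 9
G : 0 0 1 1 0 0 1 1 2 2
G_A(9) = 2.
Pile B, S = {1, 3, 4, 7, 9}:
n :  0  1  2  3  4  5  6  7  8  9 10 11 12 13 14 15 16 17 18 19 20 21
G :  0  1  0  1  2  3  2  3  0  1  0  1  2  3  2  3  0  1  0  1  2  3
G_B(21) = 3.
Combined Grundy value = 2 ⊕ 3 = 1.
A winning move leaves total XOR = 0, i.e. changes one component's Grundy value g to g ⊕ X where X is the current total.
Pile A: need g' = 2⊕1 = 3. Options: 9−2→G=1, 9−8→G=0, 9−9→G=0. Hits: 0.
Pile B: need g' = 3⊕1 = 2. Options: 21−1→G=2, 21−3→G=0, 21−4→G=1, 21−7→G=2, 21−9→G=2. Hits: 3.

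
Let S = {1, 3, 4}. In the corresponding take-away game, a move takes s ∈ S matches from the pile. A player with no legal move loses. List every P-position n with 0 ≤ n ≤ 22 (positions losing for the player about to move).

n :  0  1  2  3  4  5  6  7  8  9 10 11 12 13 14 15 16 17 18 19 20 21 22
G :  0  1  0  1  2  3  2  0  1  0  1  2  3  2  0  1  0  1  2  3  2  0  1
P-positions are exactly the n with G(n) = 0.

0, 2, 7, 9, 14, 16, 21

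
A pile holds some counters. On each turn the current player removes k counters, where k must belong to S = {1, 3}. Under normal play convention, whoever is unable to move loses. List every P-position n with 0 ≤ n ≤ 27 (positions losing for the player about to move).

0, 2, 4, 6, 8, 10, 12, 14, 16, 18, 20, 22, 24, 26

n :  0  1  2  3  4  5  6  7  8  9 10 11 12 13 14 15 16 17 18 19 20 21 22 23 24 25 26 27
G :  0  1  0  1  0  1  0  1  0  1  0  1  0  1  0  1  0  1  0  1  0  1  0  1  0  1  0  1
P-positions are exactly the n with G(n) = 0.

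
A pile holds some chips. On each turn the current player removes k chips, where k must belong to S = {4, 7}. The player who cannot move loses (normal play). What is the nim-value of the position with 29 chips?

1

G(0) = 0
G(1) = mex{} = 0
G(2) = mex{} = 0
G(3) = mex{} = 0
G(4) = mex{0} = 1
G(5) = mex{0} = 1
G(6) = mex{0} = 1
G(7) = mex{0,0} = 1
G(8) = mex{1,0} = 2
G(9) = mex{1,0} = 2
G(10) = mex{1,0} = 2
G(11) = mex{1,1} = 0
G(12) = mex{2,1} = 0
G(13) = mex{2,1} = 0
G(14) = mex{2,1} = 0
G(15) = mex{0,2} = 1
G(16) = mex{0,2} = 1
G(17) = mex{0,2} = 1
G(18) = mex{0,0} = 1
G(19) = mex{1,0} = 2
G(20) = mex{1,0} = 2
G(21) = mex{1,0} = 2
G(22) = mex{1,1} = 0
G(23) = mex{2,1} = 0
G(24) = mex{2,1} = 0
G(25) = mex{2,1} = 0
G(26) = mex{0,2} = 1
G(27) = mex{0,2} = 1
G(28) = mex{0,2} = 1
G(29) = mex{0,0} = 1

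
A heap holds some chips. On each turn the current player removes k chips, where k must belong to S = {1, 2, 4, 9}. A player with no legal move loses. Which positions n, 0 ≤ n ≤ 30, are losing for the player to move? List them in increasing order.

0, 3, 6, 11, 14, 17, 22, 25, 28

n :  0  1  2  3  4  5  6  7  8  9 10 11 12 13 14 15 16 17 18 19 20 21 22 23 24 25 26 27 28 29 30
G :  0  1  2  0  1  2  0  1  2  3  4  0  1  2  0  1  2  0  1  2  3  4  0  1  2  0  1  2  0  1  2
P-positions are exactly the n with G(n) = 0.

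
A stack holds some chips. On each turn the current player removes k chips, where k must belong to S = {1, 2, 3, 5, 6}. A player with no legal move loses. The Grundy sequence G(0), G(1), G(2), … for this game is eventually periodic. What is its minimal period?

4

n :  0  1  2  3  4  5  6  7  8  9 10 11 12 13 14
G :  0  1  2  3  0  1  2  3  0  1  2  3  0  1  2
G(n+4) = G(n) holds for n = 0,…,5 (a full window of length max(S) = 6), so the sequence is purely periodic with period 4.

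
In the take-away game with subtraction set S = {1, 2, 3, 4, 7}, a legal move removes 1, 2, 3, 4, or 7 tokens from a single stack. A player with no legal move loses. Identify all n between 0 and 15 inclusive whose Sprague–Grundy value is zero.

0, 5, 10, 15

n :  0  1  2  3  4  5  6  7  8  9 10 11 12 13 14 15
G :  0  1  2  3  4  0  1  2  3  4  0  1  2  3  4  0
P-positions are exactly the n with G(n) = 0.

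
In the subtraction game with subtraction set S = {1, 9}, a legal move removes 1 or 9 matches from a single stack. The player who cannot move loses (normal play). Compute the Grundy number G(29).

1

n :  0  1  2  3  4  5  6  7  8  9 10 11 12 13 14 15 16 17 18 19 20 21 22 23 24 25 26 27 28 29
G :  0  1  0  1  0  1  0  1  0  1  0  1  0  1  0  1  0  1  0  1  0  1  0  1  0  1  0  1  0  1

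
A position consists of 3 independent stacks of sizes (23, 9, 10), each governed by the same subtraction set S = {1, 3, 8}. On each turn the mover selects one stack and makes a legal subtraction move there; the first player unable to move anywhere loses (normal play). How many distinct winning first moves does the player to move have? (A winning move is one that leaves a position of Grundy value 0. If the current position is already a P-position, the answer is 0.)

All stacks use S = {1, 3, 8}:
n :  0  1  2  3  4  5  6  7  8  9 10 11 12 13 14 15 16 17 18 19 20 21 22 23
G :  0  1  0  1  0  1  0  1  2  3  2  0  1  0  1  0  1  0  1  2  3  2  0  1
Stack A: G(23) = 1.
Stack B: G(9) = 3.
Stack C: G(10) = 2.
Combined Grundy value = 1 ⊕ 3 ⊕ 2 = 0.
A winning move leaves total XOR = 0, i.e. changes one component's Grundy value g to g ⊕ X where X is the current total.
Stack A: target g' = 1⊕0 = 1, but every legal move changes the Grundy value (mex property), so 0 moves.
Stack B: target g' = 3⊕0 = 3, but every legal move changes the Grundy value (mex property), so 0 moves.
Stack C: target g' = 2⊕0 = 2, but every legal move changes the Grundy value (mex property), so 0 moves.

0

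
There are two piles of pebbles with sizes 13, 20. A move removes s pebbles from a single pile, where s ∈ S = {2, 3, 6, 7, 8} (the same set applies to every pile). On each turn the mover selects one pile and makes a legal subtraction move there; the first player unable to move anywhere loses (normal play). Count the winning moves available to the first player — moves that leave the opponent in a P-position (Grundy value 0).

All piles use S = {2, 3, 6, 7, 8}:
G(0) = 0
G(1) = mex{} = 0
G(2) = mex{0} = 1
G(3) = mex{0,0} = 1
G(4) = mex{1,0} = 2
G(5) = mex{1,1} = 0
G(6) = mex{2,1,0} = 3
G(7) = mex{0,2,0,0} = 1
G(8) = mex{3,0,1,0,0} = 2
G(9) = mex{1,3,1,1,0} = 2
G(10) = mex{2,1,2,1,1} = 0
G(11) = mex{2,2,0,2,1} = 3
G(12) = mex{0,2,3,0,2} = 1
G(13) = mex{3,0,1,3,0} = 2
G(14) = mex{1,3,2,1,3} = 0
G(15) = mex{2,1,2,2,1} = 0
G(16) = mex{0,2,0,2,2} = 1
G(17) = mex{0,0,3,0,2} = 1
G(18) = mex{1,0,1,3,0} = 2
G(19) = mex{1,1,2,1,3} = 0
G(20) = mex{2,1,0,2,1} = 3
Pile A: G(13) = 2.
Pile B: G(20) = 3.
Combined Grundy value = 2 ⊕ 3 = 1.
A winning move leaves total XOR = 0, i.e. changes one component's Grundy value g to g ⊕ X where X is the current total.
Pile A: need g' = 2⊕1 = 3. Options: 13−2→G=3, 13−3→G=0, 13−6→G=1, 13−7→G=3, 13−8→G=0. Hits: 2.
Pile B: need g' = 3⊕1 = 2. Options: 20−2→G=2, 20−3→G=1, 20−6→G=0, 20−7→G=2, 20−8→G=1. Hits: 2.

4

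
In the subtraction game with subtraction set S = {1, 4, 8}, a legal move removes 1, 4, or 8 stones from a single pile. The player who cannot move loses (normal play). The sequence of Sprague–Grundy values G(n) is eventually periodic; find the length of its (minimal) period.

12

n :  0  1  2  3  4  5  6  7  8  9 10 11 12 13 14 15 16 17 18 19 20 21 22 23 24 25
G :  0  1  0  1  2  0  1  0  1  2  3  2  0  1  0  1  2  0  1  0  1  2  3  2  0  1
G(n+12) = G(n) holds for n = 0,…,7 (a full window of length max(S) = 8), so the sequence is purely periodic with period 12.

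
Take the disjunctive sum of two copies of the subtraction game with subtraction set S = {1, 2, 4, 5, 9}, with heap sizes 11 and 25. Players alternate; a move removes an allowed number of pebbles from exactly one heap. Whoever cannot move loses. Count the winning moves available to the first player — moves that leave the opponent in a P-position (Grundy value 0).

2

All heaps use S = {1, 2, 4, 5, 9}:
n :  0  1  2  3  4  5  6  7  8  9 10 11 12 13 14 15 16 17 18 19 20 21 22 23 24 25
G :  0  1  2  0  1  2  0  1  2  3  4  5  3  0  1  2  0  1  2  0  1  2  3  4  5  3
Heap A: G(11) = 5.
Heap B: G(25) = 3.
Combined Grundy value = 5 ⊕ 3 = 6.
A winning move leaves total XOR = 0, i.e. changes one component's Grundy value g to g ⊕ X where X is the current total.
Heap A: need g' = 5⊕6 = 3. Options: 11−1→G=4, 11−2→G=3, 11−4→G=1, 11−5→G=0, 11−9→G=2. Hits: 1.
Heap B: need g' = 3⊕6 = 5. Options: 25−1→G=5, 25−2→G=4, 25−4→G=2, 25−5→G=1, 25−9→G=0. Hits: 1.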